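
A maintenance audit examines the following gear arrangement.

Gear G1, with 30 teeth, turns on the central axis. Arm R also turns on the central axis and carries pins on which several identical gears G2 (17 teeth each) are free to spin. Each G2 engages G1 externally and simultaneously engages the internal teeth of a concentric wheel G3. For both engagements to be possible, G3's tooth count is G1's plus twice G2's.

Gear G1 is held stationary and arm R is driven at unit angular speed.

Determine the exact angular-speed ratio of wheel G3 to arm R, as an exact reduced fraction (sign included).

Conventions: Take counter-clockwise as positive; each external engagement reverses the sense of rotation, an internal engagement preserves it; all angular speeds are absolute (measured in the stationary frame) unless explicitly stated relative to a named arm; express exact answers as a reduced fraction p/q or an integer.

planetary set (30T centre, 17T on arm, 64T internal) — Willis relation
ring teeth: 30 + 2·17 = 64
30(ω_sun−ω_arm) = −64(ω_ring−ω_arm),  ω_sun = 0, ω_arm = 1
ω_ring = 1 − (30/64)(0−1) = 47/32
ω_out/ω_in = 47/32

47/32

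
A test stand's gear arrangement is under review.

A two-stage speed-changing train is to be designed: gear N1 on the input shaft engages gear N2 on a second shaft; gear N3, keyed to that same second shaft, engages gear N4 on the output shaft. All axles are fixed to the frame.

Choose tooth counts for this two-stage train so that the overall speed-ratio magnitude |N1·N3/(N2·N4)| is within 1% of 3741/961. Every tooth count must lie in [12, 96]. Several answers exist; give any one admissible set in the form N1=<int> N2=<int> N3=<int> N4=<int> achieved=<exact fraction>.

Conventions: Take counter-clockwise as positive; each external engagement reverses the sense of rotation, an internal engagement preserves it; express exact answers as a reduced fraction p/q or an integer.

N1=43 N2=31 N3=87 N4=31 achieved=3741/961

class = fixed-axis compound train [2-stage, 3741/961 wanted]
target = 3741/961 in lowest terms: an exact hit needs N1·N3 = k·3741 and N2·N4 = k·961 for one integer k, every count in [12, 96]; additionally prefer no 1:1 stage (N1 ≠ N2, N3 ≠ N4)
k = 1: N1·N3 = 3741 = 43·87, N2·N4 = 961 = 31·31
achieved = 43·87/(31·31) = 3741/961; |achieved − target| = 0 ≤ 3741/96100 ✓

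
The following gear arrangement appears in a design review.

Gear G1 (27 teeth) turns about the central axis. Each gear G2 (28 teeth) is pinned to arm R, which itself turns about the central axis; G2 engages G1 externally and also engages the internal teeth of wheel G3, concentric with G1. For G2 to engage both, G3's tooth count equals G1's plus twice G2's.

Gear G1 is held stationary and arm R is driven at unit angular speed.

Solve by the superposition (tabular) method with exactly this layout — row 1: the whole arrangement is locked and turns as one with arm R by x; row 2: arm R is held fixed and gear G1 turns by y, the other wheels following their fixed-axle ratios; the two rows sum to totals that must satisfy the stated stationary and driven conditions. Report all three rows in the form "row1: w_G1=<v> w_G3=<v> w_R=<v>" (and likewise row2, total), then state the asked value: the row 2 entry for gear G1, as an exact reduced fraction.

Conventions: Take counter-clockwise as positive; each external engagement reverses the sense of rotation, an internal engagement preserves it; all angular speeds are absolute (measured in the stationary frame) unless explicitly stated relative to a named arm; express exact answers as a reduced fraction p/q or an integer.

topology: planetary set — G1 27T / G2 28T / G3 83T, arm = carrier (Willis)
superposition row 1 [locked train]: every member turns x
row 2: sun turns y, ring = −(27/83)·y, arm 0
boundary: total ω_sun = x + y = 0 and total ω_arm = x = 1  ⇒  y = -1, x = 1
row 2 ring = −(27/83)·(-1) = 27/83
totals (row 1 + row 2): sun 1 + (-1) = 0, ring 1 + 27/83 = 110/83, arm 1 + 0 = 1
asked cell (row2, sun) = -1

row1: w_G1=1 w_G3=1 w_R=1
row2: w_G1=-1 w_G3=27/83 w_R=0
total: w_G1=0 w_G3=110/83 w_R=1
asked value: -1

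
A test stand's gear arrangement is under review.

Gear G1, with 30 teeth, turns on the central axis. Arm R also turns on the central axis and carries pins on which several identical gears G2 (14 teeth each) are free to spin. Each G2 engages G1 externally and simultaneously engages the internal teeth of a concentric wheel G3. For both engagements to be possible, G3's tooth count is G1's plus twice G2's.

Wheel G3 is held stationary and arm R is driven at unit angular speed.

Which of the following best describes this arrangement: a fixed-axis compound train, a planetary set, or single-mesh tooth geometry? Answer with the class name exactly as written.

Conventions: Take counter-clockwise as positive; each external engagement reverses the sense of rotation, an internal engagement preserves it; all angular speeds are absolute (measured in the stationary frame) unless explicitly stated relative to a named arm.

planetary set (30T centre, 14T on arm, 58T internal) — Willis relation
classification: planetary set

planetary set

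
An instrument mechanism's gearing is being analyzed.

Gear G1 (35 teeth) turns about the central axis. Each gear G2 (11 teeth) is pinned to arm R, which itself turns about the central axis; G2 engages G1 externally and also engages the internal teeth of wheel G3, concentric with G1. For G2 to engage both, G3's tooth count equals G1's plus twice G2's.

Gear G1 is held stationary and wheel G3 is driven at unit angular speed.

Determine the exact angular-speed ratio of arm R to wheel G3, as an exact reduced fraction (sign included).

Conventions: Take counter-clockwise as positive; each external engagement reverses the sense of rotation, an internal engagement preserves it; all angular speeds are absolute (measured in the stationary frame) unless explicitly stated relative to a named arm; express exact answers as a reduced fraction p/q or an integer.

topology: planetary set — G1 35T / G2 11T / G3 57T, arm = carrier (Willis)
ring teeth: 35 + 2·11 = 57
35(ω_sun−ω_arm) = −57(ω_ring−ω_arm),  ω_sun = 0, ω_ring = 1
35(0−ω_arm) = −57(1−ω_arm)  ⇒  92·ω_arm = 57  ⇒  ω_arm = 57/92
ω_out/ω_in = 57/92

57/92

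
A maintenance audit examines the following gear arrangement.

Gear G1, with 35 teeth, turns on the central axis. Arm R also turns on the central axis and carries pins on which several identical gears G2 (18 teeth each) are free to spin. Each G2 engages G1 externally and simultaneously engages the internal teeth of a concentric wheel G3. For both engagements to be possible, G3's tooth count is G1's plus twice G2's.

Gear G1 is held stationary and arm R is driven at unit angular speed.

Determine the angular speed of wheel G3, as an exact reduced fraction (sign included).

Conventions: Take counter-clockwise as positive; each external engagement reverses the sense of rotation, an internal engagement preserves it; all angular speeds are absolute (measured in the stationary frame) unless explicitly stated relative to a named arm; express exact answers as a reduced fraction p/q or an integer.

planetary set (35T centre, 18T on arm, 71T internal) — Willis relation
ring teeth: 35 + 2·18 = 71
35(ω_sun−ω_arm) = −71(ω_ring−ω_arm),  ω_sun = 0, ω_arm = 1
ω_ring = 1 − (35/71)(0−1) = 106/71
exact speed ratio = 106/71

106/71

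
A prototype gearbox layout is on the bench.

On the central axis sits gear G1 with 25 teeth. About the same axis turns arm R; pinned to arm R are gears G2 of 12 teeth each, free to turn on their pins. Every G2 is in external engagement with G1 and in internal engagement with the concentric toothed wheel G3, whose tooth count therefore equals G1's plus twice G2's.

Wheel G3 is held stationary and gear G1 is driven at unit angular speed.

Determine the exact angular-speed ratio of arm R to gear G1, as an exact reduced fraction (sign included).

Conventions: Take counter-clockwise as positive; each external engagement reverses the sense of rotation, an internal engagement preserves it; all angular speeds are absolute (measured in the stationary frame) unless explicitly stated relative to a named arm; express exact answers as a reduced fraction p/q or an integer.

25/74

planetary set (25T centre, 12T on arm, 49T internal) — Willis relation
ring teeth: 25 + 2·12 = 49
25(ω_sun−ω_arm) = −49(ω_ring−ω_arm),  ω_ring = 0, ω_sun = 1
25(1−ω_arm) = −49(0−ω_arm)  ⇒  74·ω_arm = 25  ⇒  ω_arm = 25/74
ω_out/ω_in = 25/74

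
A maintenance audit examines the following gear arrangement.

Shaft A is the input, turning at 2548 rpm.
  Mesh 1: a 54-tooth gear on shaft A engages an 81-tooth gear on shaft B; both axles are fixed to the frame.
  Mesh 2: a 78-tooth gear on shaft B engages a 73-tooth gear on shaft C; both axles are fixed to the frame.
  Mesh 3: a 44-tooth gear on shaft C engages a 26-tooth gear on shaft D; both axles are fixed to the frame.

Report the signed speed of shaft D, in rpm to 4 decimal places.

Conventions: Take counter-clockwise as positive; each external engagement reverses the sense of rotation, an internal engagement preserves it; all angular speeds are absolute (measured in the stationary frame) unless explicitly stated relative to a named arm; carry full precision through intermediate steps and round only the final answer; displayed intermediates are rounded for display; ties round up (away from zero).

-3071.5616 rpm

3-mesh fixed-axis compound train (all bearings frame-fixed)
mesh 1 [54T→81T]: ω = 2548.0000×54/81 = 1698.6667 rpm, sense flips to −
mesh 2 [78T→73T]: ω = 1698.6667×78/73 = 1815.0137 rpm, sense flips to +
mesh 3 [44T→26T]: ω = 1815.0137×44/26 = 3071.5616 rpm, sense flips to −
signed output speed = -3071.5616 rpm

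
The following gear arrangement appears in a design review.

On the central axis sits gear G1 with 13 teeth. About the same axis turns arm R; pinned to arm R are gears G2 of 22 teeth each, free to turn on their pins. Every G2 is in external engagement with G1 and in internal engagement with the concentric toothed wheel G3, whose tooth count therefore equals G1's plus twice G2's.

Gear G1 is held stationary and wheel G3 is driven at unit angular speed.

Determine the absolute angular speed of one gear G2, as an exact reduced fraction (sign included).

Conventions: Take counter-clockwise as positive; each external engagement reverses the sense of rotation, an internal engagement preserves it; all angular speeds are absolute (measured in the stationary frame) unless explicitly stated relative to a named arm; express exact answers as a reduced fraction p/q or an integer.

recognized (axles ride arm R): planetary set, 13/22/57 teeth
ring teeth: 13 + 2·22 = 57
13(ω_sun−ω_arm) = −57(ω_ring−ω_arm),  ω_sun = 0, ω_ring = 1
13(0−ω_arm) = −57(1−ω_arm)  ⇒  70·ω_arm = 57  ⇒  ω_arm = 57/70
sun–planet mesh: 13·(0−57/70) = −22·(ω_p−ω_arm)  ⇒  ω_p−ω_arm = 741/1540
ω_p = 57/70 + 741/1540 = 57/44
exact speed ratio = 57/44

57/44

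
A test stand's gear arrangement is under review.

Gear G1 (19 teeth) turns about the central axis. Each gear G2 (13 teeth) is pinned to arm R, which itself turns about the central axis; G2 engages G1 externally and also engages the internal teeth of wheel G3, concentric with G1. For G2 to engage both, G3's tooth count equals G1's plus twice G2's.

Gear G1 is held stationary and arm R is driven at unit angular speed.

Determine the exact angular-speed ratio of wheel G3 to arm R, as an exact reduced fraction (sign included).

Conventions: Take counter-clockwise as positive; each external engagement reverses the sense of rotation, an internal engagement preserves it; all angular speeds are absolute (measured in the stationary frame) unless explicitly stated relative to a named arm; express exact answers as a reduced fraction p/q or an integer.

planetary set (19T centre, 13T on arm, 45T internal) — Willis relation
ring teeth: 19 + 2·13 = 45
19(ω_sun−ω_arm) = −45(ω_ring−ω_arm),  ω_sun = 0, ω_arm = 1
ω_ring = 1 − (19/45)(0−1) = 64/45
ω_out/ω_in = 64/45

64/45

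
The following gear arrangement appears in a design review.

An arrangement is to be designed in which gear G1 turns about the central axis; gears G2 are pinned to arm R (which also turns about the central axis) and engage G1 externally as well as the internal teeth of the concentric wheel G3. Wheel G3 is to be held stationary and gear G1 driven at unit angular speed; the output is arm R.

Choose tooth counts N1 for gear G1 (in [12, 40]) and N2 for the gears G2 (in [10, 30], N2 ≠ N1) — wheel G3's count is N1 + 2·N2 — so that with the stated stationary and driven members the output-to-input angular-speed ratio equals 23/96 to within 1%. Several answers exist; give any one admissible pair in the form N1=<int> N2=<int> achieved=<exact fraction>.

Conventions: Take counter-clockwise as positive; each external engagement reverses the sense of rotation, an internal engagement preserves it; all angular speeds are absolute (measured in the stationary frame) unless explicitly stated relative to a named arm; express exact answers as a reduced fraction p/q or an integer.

N1=23 N2=25 achieved=23/96

class = planetary set [ratio 23/96 wanted; Willis about the carrier]
Willis with ω_ring = 0: ω_arm/ω_sun = N1/(N1+N3); set equal to 23/96  ⇒  N3/N1 = 1/(23/96) − 1 = 73/23
N3 = N1 + 2·N2  ⇒  N2/N1 = (N3/N1 − 1)/2 = (73/23 − 1)/2 = 25/23
smallest multiple with N1 ≥ 12 and N2 ≥ 10: k = 1  ⇒  N1 = 1·23 = 23, N2 = 1·25 = 25 (N1 ≤ 40, N2 ≤ 30, N2 ≠ N1 ✓), N3 = 23 + 2·25 = 73
check: N1/(N1+N3) with N1 = 23, N3 = 73 gives 23/96; |achieved − target| = 0 ≤ 23/9600 ✓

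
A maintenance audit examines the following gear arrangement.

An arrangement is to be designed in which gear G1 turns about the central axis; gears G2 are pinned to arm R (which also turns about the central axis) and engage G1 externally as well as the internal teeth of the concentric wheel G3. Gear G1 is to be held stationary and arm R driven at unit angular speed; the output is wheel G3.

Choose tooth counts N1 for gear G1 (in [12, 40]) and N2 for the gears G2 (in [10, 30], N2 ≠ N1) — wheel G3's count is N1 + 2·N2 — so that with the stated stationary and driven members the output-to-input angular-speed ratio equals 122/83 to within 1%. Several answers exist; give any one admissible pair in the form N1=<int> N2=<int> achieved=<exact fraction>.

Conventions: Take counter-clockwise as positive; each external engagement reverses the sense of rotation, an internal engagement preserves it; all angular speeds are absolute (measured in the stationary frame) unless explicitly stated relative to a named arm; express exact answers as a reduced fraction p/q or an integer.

N1=39 N2=22 achieved=122/83

planetary set to be sized for 122/83 (Willis relation)
Willis with ω_sun = 0: ω_ring/ω_arm = (N1+N3)/N3; set equal to 122/83  ⇒  N3/N1 = 1/(122/83 − 1) = 83/39
N3 = N1 + 2·N2  ⇒  N2/N1 = (N3/N1 − 1)/2 = (83/39 − 1)/2 = 22/39
smallest multiple with N1 ≥ 12 and N2 ≥ 10: k = 1  ⇒  N1 = 1·39 = 39, N2 = 1·22 = 22 (N1 ≤ 40, N2 ≤ 30, N2 ≠ N1 ✓), N3 = 39 + 2·22 = 83
check: (N1+N3)/N3 with N1 = 39, N3 = 83 gives 122/83; |achieved − target| = 0 ≤ 61/4150 ✓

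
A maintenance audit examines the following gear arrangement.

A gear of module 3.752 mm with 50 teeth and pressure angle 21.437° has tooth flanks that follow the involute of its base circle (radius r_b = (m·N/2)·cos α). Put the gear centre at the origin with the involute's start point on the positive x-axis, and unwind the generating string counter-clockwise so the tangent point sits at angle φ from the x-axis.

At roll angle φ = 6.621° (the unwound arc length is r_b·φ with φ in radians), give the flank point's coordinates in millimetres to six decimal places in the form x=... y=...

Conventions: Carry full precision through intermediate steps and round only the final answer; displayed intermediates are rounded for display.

class = single-mesh tooth geometry [base-circle involute, m = 3.752, 50T]
pitch radius r_p = m·N/2 = 3.752·50/2 = 93.800000
base radius r_b = r_p·cos α = 93.800000·cos 21.437° = 87.310915
roll angle φ = 6.621° = 0.11555825 rad
x = r_b·(cos φ + φ·sin φ) = 87.891933
y = r_b·(sin φ − φ·cos φ) = 0.044851

x=87.891933 y=0.044851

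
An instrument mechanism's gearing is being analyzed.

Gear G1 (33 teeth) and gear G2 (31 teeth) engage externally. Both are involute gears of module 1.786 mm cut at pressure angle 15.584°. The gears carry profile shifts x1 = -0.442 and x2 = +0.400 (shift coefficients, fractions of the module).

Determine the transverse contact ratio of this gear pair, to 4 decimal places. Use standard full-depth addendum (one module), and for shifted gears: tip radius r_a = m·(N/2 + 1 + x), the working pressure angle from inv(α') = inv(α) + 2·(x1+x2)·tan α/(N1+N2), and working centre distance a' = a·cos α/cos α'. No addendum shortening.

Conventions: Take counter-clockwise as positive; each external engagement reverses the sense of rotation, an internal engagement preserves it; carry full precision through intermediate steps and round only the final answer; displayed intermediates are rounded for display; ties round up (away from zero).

recognized (one external pair, fixed centres): single-mesh tooth geometry, m = 1.786, N1 = 33, N2 = 31
base radii: r_b1 = 28.385650, r_b2 = 26.665307
tip radii: r_a1 = 30.465588, r_a2 = 30.183400
inv(α') = inv(15.584°) + 2·(-0.442+0.400)·tan α/(33+31) = 0.00654585  ⇒  α' = 15.30932°
a' = a·cos α / cos α' = 57.1520·cos 15.584°/cos 15.30932° = 57.076340
action lengths: √(r_a1²−r_b1²) = 11.063767, √(r_a2²−r_b2²) = 14.142101
base pitch p_b = π·m·cos α = 5.404615
CR = (11.063767 + 14.142101 − 57.076340·sin 15.30932°)/5.404615 = 1.875436
contact ratio ≈ 1.8754

1.8754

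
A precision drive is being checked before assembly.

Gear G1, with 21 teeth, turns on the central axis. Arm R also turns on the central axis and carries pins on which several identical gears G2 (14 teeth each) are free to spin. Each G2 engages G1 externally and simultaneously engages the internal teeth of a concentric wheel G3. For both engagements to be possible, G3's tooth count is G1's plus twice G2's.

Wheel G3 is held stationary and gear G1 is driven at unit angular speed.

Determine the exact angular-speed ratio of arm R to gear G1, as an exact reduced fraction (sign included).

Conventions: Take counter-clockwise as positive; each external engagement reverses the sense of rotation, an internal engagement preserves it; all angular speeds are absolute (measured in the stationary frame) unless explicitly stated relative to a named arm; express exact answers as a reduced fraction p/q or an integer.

topology: planetary set — G1 21T / G2 14T / G3 49T, arm = carrier (Willis)
ring teeth: 21 + 2·14 = 49
21(ω_sun−ω_arm) = −49(ω_ring−ω_arm),  ω_ring = 0, ω_sun = 1
21(1−ω_arm) = −49(0−ω_arm)  ⇒  70·ω_arm = 21  ⇒  ω_arm = 3/10
ω_out/ω_in = 3/10

3/10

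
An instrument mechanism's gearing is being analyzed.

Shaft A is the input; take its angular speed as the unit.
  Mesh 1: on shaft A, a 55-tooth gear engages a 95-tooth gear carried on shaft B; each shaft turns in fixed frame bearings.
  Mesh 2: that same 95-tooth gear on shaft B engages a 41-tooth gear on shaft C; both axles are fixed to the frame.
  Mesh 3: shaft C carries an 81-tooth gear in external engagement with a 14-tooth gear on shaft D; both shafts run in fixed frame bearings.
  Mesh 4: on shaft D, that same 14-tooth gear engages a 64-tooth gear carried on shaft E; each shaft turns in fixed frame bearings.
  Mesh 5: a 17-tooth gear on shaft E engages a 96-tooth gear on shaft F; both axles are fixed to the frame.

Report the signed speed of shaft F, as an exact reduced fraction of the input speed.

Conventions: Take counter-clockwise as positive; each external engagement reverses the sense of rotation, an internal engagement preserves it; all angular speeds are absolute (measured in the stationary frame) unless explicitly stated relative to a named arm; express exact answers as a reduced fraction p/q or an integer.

5-mesh fixed-axis compound train (all bearings frame-fixed)
mesh 1 [55T→95T]: |ω|/ω_in = 1×55/95 = 11/19, sense flips to −
mesh 2 [95T→41T]: |ω|/ω_in = (11/19)×95/41 = 55/41, sense flips to +
mesh 3 [81T→14T]: |ω|/ω_in = (55/41)×81/14 = 4455/574, sense flips to −
mesh 4 [14T→64T]: |ω|/ω_in = (4455/574)×14/64 = 4455/2624, sense flips to +
mesh 5 [17T→96T]: |ω|/ω_in = (4455/2624)×17/96 = 25245/83968, sense flips to −
signed output speed (× input speed) = -25245/83968

-25245/83968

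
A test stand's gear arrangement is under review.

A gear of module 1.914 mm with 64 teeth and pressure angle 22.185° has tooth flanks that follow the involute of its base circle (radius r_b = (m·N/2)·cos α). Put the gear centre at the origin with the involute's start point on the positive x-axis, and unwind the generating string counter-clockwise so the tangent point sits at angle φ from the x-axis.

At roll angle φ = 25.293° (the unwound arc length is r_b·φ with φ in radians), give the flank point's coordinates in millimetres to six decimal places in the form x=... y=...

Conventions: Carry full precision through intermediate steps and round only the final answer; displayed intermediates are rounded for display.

single-mesh involute tooth geometry (64T wheel at module 1.914)
pitch radius r_p = m·N/2 = 1.914·64/2 = 61.248000
base radius r_b = r_p·cos α = 61.248000·cos 22.185° = 56.713778
roll angle φ = 25.293° = 0.44144613 rad
x = r_b·(cos φ + φ·sin φ) = 61.973497
y = r_b·(sin φ − φ·cos φ) = 1.594827

x=61.973497 y=1.594827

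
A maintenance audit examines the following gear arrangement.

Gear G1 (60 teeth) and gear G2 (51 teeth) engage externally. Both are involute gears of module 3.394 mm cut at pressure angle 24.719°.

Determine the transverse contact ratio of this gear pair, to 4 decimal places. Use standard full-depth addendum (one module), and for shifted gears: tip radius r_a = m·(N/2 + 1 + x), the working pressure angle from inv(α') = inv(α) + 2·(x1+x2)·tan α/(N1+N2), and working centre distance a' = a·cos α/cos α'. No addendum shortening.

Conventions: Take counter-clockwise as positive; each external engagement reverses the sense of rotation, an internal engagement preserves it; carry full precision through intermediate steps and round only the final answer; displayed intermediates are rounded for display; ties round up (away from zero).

1.5565

single-mesh involute tooth geometry (60T engaging 51T at module 3.394)
base radii: r_b1 = 92.490188, r_b2 = 78.616660
tip radii: r_a1 = 105.214000, r_a2 = 89.941000
no profile shift: α' = α, a' = a
action lengths: √(r_a1²−r_b1²) = 50.155267, √(r_a2²−r_b2²) = 43.689864
base pitch p_b = π·m·cos α = 9.685550
CR = (50.155267 + 43.689864 − 188.367000·sin 24.71900°)/9.685550 = 1.556548
contact ratio ≈ 1.5565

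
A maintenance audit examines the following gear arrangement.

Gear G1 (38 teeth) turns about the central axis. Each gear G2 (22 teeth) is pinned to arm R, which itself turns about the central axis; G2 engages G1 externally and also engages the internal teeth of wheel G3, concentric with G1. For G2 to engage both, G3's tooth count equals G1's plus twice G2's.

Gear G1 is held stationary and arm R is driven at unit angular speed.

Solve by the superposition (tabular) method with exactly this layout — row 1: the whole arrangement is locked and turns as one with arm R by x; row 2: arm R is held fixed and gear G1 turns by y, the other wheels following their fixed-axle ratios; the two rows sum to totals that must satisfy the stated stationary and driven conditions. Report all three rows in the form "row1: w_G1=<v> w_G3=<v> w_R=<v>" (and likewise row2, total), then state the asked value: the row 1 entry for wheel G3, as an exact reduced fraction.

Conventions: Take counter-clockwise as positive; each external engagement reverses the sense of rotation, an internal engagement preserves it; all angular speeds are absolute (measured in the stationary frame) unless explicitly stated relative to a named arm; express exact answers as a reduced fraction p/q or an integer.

class = planetary set [G3 = 38+2·22 = 82; Willis about the carrier]
superposition row 1 [locked train]: every member turns x
superposition row 2 [arm held]: sun y, ring −(38/82)·y, arm 0
boundary: total ω_sun = x + y = 0 and total ω_arm = x = 1  ⇒  y = -1, x = 1
row 2 ring = −(38/82)·(-1) = 19/41
totals (row 1 + row 2): sun 1 + (-1) = 0, ring 1 + 19/41 = 60/41, arm 1 + 0 = 1
asked cell (row1, ring) = 1

row1: w_G1=1 w_G3=1 w_R=1
row2: w_G1=-1 w_G3=19/41 w_R=0
total: w_G1=0 w_G3=60/41 w_R=1
asked value: 1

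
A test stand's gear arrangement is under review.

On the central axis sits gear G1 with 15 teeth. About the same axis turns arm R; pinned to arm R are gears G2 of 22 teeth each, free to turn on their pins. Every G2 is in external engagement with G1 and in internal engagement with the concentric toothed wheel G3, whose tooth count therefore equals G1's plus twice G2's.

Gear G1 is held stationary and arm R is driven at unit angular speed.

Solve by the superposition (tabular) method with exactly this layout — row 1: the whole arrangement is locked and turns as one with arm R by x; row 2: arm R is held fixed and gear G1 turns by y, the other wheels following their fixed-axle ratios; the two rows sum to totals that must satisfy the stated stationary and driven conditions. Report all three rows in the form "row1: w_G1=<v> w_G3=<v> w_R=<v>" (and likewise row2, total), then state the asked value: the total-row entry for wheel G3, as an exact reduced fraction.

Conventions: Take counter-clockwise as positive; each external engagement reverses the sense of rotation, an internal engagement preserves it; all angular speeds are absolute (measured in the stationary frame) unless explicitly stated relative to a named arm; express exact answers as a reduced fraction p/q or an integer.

topology: planetary set — G1 15T / G2 22T / G3 59T, arm = carrier (Willis)
row 1 (train locked, turned with arm): all members turn x
row 2: sun turns y, ring = −(15/59)·y, arm 0
boundary: total ω_sun = x + y = 0 and total ω_arm = x = 1  ⇒  y = -1, x = 1
row 2 ring = −(15/59)·(-1) = 15/59
totals (row 1 + row 2): sun 1 + (-1) = 0, ring 1 + 15/59 = 74/59, arm 1 + 0 = 1
asked cell (total, ring) = 74/59

row1: w_G1=1 w_G3=1 w_R=1
row2: w_G1=-1 w_G3=15/59 w_R=0
total: w_G1=0 w_G3=74/59 w_R=1
asked value: 74/59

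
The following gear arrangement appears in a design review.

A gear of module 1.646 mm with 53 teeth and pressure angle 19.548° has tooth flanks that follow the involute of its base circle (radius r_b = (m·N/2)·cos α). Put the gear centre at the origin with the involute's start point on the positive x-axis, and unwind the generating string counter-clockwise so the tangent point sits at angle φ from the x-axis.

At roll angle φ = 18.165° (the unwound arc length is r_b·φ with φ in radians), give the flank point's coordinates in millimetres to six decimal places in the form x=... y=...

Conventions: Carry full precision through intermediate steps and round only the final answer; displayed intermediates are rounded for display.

x=43.119048 y=0.432254

single-mesh involute tooth geometry (53T wheel at module 1.646)
pitch radius r_p = m·N/2 = 1.646·53/2 = 43.619000
base radius r_b = r_p·cos α = 43.619000·cos 19.548° = 41.104867
roll angle φ = 18.165° = 0.31703906 rad
x = r_b·(cos φ + φ·sin φ) = 43.119048
y = r_b·(sin φ − φ·cos φ) = 0.432254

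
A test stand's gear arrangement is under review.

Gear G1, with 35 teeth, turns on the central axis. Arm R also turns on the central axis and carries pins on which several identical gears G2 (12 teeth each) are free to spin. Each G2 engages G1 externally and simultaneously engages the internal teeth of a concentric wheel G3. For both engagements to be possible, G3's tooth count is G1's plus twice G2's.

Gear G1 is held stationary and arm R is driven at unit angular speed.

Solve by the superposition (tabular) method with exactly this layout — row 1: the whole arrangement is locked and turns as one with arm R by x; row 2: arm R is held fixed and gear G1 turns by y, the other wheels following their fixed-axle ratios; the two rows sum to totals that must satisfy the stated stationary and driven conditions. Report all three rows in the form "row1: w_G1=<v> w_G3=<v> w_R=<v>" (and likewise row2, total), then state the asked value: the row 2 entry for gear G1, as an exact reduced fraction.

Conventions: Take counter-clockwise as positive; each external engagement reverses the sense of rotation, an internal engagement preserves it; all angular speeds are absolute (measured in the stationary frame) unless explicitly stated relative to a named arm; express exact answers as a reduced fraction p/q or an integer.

row1: w_G1=1 w_G3=1 w_R=1
row2: w_G1=-1 w_G3=35/59 w_R=0
total: w_G1=0 w_G3=94/59 w_R=1
asked value: -1

recognized (axles ride arm R): planetary set, 35/12/59 teeth
row 1: whole set turns with the arm by x
row 2: sun turns y, ring = −(35/59)·y, arm 0
boundary: total ω_sun = x + y = 0 and total ω_arm = x = 1  ⇒  y = -1, x = 1
row 2 ring = −(35/59)·(-1) = 35/59
totals (row 1 + row 2): sun 1 + (-1) = 0, ring 1 + 35/59 = 94/59, arm 1 + 0 = 1
asked cell (row2, sun) = -1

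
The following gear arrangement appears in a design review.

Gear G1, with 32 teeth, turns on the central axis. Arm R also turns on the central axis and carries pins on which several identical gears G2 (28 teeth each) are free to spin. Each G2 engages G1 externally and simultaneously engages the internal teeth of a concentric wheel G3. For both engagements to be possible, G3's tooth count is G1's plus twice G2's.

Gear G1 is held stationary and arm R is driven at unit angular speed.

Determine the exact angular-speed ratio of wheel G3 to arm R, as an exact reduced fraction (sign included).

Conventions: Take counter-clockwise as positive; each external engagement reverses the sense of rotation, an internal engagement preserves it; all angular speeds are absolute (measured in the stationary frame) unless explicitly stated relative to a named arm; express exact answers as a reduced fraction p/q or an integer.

planetary set (32T centre, 28T on arm, 88T internal) — Willis relation
ring teeth: 32 + 2·28 = 88
32(ω_sun−ω_arm) = −88(ω_ring−ω_arm),  ω_sun = 0, ω_arm = 1
ω_ring = 1 − (32/88)(0−1) = 15/11
ω_out/ω_in = 15/11

15/11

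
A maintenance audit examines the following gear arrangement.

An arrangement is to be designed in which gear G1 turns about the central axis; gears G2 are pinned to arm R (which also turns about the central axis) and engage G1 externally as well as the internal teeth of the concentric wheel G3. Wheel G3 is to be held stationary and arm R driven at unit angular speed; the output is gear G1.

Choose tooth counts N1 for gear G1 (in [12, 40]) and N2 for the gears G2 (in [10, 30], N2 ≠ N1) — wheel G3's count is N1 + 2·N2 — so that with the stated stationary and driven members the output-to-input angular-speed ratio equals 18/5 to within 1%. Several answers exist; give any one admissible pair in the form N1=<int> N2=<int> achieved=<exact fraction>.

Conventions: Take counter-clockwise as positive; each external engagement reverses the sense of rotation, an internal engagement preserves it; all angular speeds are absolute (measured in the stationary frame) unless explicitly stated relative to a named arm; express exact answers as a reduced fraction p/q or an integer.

topology: planetary set — design target 18/5, arm = carrier (Willis)
Willis with ω_ring = 0: ω_sun/ω_arm = (N1+N3)/N1; set equal to 18/5  ⇒  N3/N1 = 18/5 − 1 = 13/5
N3 = N1 + 2·N2  ⇒  N2/N1 = (N3/N1 − 1)/2 = (13/5 − 1)/2 = 4/5
smallest multiple with N1 ≥ 12 and N2 ≥ 10: k = 3  ⇒  N1 = 3·5 = 15, N2 = 3·4 = 12 (N1 ≤ 40, N2 ≤ 30, N2 ≠ N1 ✓), N3 = 15 + 2·12 = 39
check: (N1+N3)/N1 with N1 = 15, N3 = 39 gives 18/5; |achieved − target| = 0 ≤ 9/250 ✓

N1=15 N2=12 achieved=18/5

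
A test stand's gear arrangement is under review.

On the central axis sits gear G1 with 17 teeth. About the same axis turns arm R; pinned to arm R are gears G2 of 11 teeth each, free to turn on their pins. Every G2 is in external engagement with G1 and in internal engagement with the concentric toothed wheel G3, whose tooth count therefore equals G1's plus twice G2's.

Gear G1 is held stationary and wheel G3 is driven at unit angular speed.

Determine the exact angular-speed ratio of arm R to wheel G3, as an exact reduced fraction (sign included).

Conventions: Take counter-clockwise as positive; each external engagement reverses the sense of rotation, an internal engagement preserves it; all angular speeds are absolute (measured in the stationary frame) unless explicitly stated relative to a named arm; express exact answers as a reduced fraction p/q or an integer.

39/56

class = planetary set [G3 = 17+2·11 = 39; Willis about the carrier]
ring teeth: 17 + 2·11 = 39
17(ω_sun−ω_arm) = −39(ω_ring−ω_arm),  ω_sun = 0, ω_ring = 1
17(0−ω_arm) = −39(1−ω_arm)  ⇒  56·ω_arm = 39  ⇒  ω_arm = 39/56
ω_out/ω_in = 39/56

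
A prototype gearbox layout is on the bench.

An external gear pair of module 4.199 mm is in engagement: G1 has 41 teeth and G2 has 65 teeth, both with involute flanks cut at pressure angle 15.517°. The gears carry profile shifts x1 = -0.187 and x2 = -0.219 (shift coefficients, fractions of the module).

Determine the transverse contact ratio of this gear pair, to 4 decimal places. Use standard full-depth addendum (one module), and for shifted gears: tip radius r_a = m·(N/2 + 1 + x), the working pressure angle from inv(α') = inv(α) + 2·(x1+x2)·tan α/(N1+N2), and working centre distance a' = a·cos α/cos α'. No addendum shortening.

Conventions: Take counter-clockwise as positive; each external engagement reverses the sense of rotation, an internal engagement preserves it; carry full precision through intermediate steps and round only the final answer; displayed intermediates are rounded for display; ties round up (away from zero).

2.2449

recognized (one external pair, fixed centres): single-mesh tooth geometry, m = 4.199, N1 = 41, N2 = 65
base radii: r_b1 = 82.941999, r_b2 = 131.493412
tip radii: r_a1 = 89.493287, r_a2 = 139.746919
inv(α') = inv(15.517°) + 2·(-0.187-0.219)·tan α/(41+65) = 0.00469450  ⇒  α' = 13.72971°
a' = a·cos α / cos α' = 222.5470·cos 15.517°/cos 13.72971° = 220.742876
action lengths: √(r_a1²−r_b1²) = 33.610613, √(r_a2²−r_b2²) = 47.314732
base pitch p_b = π·m·cos α = 12.710730
CR = (33.610613 + 47.314732 − 220.742876·sin 13.72971°)/12.710730 = 2.244861
contact ratio ≈ 2.2449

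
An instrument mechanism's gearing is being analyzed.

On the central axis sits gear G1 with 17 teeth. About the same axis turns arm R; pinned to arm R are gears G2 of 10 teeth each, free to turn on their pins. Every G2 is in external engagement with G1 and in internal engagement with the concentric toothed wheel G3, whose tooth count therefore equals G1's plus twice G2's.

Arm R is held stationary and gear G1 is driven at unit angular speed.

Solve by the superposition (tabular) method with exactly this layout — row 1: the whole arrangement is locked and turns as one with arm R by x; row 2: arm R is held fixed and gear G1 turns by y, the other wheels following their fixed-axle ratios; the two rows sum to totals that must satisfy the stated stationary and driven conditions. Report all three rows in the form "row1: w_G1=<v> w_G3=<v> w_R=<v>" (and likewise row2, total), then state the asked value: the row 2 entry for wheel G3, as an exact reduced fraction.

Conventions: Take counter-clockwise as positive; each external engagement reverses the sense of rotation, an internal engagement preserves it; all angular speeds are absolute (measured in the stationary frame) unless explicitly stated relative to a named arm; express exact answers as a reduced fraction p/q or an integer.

row1: w_G1=0 w_G3=0 w_R=0
row2: w_G1=1 w_G3=-17/37 w_R=0
total: w_G1=1 w_G3=-17/37 w_R=0
asked value: -17/37

class = planetary set [G3 = 17+2·10 = 37; Willis about the carrier]
row 1 (train locked, turned with arm): all members turn x
row 2 — arm fixed, fixed-axis ratios: sun y, ring −(17/37)·y, arm 0
boundary: total ω_arm = x = 0 and total ω_sun = x + y = 1  ⇒  y = 1, x = 0
row 2 ring = −(17/37)·1 = -17/37
totals (row 1 + row 2): sun 0 + 1 = 1, ring 0 + (-17/37) = -17/37, arm 0 + 0 = 0
asked cell (row2, ring) = -17/37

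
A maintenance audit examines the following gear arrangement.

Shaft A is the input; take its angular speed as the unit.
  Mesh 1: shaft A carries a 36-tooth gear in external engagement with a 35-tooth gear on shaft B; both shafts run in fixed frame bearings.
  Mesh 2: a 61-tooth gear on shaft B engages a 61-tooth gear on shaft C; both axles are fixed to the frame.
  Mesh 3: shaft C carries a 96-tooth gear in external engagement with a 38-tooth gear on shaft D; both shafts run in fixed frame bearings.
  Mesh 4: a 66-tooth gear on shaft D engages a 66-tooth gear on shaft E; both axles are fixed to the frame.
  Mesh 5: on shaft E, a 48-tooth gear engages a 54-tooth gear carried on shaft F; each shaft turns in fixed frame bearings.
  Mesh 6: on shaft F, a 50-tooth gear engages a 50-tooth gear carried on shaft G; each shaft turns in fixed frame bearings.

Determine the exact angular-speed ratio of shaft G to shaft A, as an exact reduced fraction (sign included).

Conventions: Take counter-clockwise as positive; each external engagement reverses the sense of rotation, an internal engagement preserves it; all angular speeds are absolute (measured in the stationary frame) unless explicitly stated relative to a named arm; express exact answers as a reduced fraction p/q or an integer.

class = fixed-axis compound train [6 meshes; 6 ratios multiply, 6 sense flips]
mesh 1 [36T→35T]: running ratio 36/35, sense −
mesh 2 [61T→61T]: running ratio 36/35, sense +
mesh 3 [96T→38T]: running ratio 1728/665, sense −
mesh 4 [66T→66T]: running ratio 1728/665, sense +
mesh 5 [48T→54T]: running ratio 1536/665, sense −
mesh 6 [50T→50T]: running ratio 1536/665, sense +
ω_out/ω_in = 1536/665

1536/665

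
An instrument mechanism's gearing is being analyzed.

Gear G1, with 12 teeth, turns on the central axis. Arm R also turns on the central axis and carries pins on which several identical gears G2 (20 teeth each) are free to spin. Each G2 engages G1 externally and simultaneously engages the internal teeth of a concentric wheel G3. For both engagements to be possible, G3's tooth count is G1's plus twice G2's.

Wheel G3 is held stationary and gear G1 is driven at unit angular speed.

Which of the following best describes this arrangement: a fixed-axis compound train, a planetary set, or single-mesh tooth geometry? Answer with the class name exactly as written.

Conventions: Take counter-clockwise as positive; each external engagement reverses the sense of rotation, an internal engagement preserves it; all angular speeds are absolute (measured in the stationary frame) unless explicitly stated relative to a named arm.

class = planetary set [G3 = 12+2·20 = 52; Willis about the carrier]
classification: planetary set

planetary set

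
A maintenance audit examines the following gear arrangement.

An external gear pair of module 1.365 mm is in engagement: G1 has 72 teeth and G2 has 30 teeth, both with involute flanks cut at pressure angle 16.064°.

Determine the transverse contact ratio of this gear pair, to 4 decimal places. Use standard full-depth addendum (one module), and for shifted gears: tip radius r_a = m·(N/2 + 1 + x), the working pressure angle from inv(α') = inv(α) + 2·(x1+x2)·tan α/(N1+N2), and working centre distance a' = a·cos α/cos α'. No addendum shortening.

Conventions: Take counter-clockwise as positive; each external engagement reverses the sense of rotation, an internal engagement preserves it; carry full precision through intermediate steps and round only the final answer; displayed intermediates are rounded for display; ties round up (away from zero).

1.9729

class = single-mesh tooth geometry [involute pair 72T × 30T, m = 1.365]
base radii: r_b1 = 47.221241, r_b2 = 19.675517
tip radii: r_a1 = 50.505000, r_a2 = 21.840000
no profile shift: α' = α, a' = a
action lengths: √(r_a1²−r_b1²) = 17.913946, √(r_a2²−r_b2²) = 9.479432
base pitch p_b = π·m·cos α = 4.120831
CR = (17.913946 + 9.479432 − 69.615000·sin 16.06400°)/4.120831 = 1.972939
contact ratio ≈ 1.9729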